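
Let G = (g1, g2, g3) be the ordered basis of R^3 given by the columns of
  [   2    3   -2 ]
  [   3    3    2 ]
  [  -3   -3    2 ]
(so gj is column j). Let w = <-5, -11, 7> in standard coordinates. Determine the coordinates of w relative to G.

<-2, -1, -1>

We seek scalars with c_1 g1 + ... + c_3 g3 = w; equivalently solve M c = w where the columns of M are g1, ..., g3.
Solving this 3x3 system gives c = (-2, -1, -1).
Check: -2g1 - g2 - g3 = <-5, -11, 7>.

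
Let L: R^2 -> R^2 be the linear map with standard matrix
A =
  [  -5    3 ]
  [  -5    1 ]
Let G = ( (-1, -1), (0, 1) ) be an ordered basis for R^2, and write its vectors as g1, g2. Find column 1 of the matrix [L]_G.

Compute L(g1) = A g1 = (2, 4) in standard coordinates.
Then write this in G-coordinates: solve for y in y_1 g1 + y_2 g2 = (2, 4).
This gives y = (-2, 2), which is column 1 of [L]_G.

(-2, 2)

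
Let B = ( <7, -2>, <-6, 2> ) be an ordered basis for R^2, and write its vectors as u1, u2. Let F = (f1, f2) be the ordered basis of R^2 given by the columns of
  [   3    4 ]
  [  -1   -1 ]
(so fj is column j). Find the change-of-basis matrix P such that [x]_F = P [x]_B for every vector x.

Column j of P is [uj]_F, since P maps B-coordinates to F-coordinates.
Expressing u1 in F: u1 = f1 + f2, so column 1 of P is <1, 1>.
Doing the same for each uj gives P = [[1, -2], [1, 0]].

[[1, -2], [1, 0]]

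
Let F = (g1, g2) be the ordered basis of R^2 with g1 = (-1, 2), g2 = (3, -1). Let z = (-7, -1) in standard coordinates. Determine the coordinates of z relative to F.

(-2, -3)

Write z = c_1 g1 + c_2 g2 and solve for the c_i.
System: -c_1 + 3c_2 = -7, 2c_1 - c_2 = -1; solving gives c_1 = -2, c_2 = -3.
Check: -2g1 - 3g2 = (-7, -1).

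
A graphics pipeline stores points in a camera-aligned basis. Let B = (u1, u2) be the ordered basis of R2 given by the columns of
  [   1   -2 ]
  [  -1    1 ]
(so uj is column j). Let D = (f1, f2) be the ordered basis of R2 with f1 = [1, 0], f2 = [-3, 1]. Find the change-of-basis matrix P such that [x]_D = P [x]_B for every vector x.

[[-2, 1], [-1, 1]]

Take x = uj: its B-coordinates are the j-th standard unit vector, so P e_j — column j of P — equals [uj]_D.
u1 = -2f1 - f2, giving column 1 = [-2, -1]; repeating for each j gives P = [[-2, 1], [-1, 1]].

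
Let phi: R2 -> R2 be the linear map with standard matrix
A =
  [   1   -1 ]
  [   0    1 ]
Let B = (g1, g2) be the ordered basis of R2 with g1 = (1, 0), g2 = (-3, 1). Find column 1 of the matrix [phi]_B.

Compute phi(g1) = A g1 = (1, 0) in standard coordinates.
Then write this in B-coordinates: solve for y in y_1 g1 + y_2 g2 = (1, 0).
This gives y = (1, 0), which is column 1 of [phi]_B.

(1, 0)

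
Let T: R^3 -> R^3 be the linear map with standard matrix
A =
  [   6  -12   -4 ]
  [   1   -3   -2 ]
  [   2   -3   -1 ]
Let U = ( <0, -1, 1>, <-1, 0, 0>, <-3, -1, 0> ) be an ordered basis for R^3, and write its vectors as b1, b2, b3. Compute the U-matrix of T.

[[2, -2, -3], [1, -3, -3], [-3, 3, 3]]

Let P have columns b1, ..., b3. Then [T]_U = P^(-1) A P.
Here det P = 1, so P^(-1) is integer; computing A P first and then P^(-1)(A P) gives [[2, -2, -3], [1, -3, -3], [-3, 3, 3]].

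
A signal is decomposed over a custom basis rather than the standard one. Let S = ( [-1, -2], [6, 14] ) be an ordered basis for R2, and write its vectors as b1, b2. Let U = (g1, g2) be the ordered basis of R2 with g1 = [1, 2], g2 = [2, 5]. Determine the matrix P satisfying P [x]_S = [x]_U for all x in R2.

[[-1, 2], [0, 2]]

Let M have columns bj and N have columns gj. Then for every x, N [x]_U = x = M [x]_S, so P = N^(-1) M.
Since det N = 1, N^(-1) has integer entries; multiplying gives P = [[-1, 2], [0, 2]].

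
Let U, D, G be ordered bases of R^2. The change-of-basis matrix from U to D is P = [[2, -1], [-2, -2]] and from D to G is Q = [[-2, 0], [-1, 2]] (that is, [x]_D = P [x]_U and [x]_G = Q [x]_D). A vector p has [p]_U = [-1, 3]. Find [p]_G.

[10, -3]

Apply P to get D-coordinates [-5, -4], then Q to get G-coordinates.
The result is [p]_G = [10, -3].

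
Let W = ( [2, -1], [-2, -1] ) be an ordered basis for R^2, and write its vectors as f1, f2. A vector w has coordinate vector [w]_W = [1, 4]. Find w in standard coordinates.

w = M [w]_W, where M has columns f1, f2.
Carrying out the matrix-vector product, w = [-6, -5].

[-6, -5]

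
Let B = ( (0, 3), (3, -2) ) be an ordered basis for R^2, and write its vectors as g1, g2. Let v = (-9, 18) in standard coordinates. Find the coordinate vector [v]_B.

(4, -3)

We seek scalars with c_1 g1 + c_2 g2 = v; equivalently solve M c = v where the columns of M are g1, g2.
System: 0c_1 + 3c_2 = -9, 3c_1 - 2c_2 = 18; solving gives c_1 = 4, c_2 = -3.
Check: 4g1 - 3g2 = (-9, 18).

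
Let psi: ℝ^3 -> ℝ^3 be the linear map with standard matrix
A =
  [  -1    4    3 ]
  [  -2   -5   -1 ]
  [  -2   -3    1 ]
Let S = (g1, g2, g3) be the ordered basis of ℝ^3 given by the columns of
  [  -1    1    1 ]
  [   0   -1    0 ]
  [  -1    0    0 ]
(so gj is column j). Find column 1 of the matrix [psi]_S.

[-1, -3, 0]

Compute psi(g1) = A g1 = [-2, 3, 1] in standard coordinates.
Then write this in S-coordinates: solve for y in y_1 g1 + ... + y_3 g3 = [-2, 3, 1].
This gives y = [-1, -3, 0], which is column 1 of [psi]_S.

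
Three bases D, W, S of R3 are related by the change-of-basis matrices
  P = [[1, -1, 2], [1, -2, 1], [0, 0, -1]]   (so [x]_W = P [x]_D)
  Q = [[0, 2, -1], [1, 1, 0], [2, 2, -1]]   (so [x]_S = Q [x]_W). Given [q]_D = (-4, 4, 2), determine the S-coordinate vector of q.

(-18, -14, -26)

First [q]_W = P [q]_D = (-4, -10, -2).
Then [q]_S = Q [q]_W = (-18, -14, -26).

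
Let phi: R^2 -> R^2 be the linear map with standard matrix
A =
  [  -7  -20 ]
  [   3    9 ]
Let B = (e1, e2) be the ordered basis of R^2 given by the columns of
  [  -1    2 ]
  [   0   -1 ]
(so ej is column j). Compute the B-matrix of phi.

[[-1, 0], [3, 3]]

With P the matrix whose columns are e1, e2, [phi]_B = P^(-1) A P.
Column by column: phi(e1) = A e1 = <7, -3>; its B-coordinates <-1, 3> give column 1.
Continuing for each basis vector yields [phi]_B = [[-1, 0], [3, 3]].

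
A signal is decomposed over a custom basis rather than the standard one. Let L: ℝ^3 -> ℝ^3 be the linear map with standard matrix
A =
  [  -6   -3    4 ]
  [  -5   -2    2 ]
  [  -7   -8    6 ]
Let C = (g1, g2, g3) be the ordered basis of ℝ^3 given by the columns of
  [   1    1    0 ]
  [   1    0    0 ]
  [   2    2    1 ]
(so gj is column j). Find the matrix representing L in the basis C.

[[-3, -1, 2], [2, 3, 2], [-1, 1, -2]]

Let P have columns g1, ..., g3. Then [L]_C = P^(-1) A P.
Here det P = -1, so P^(-1) is integer; computing A P first and then P^(-1)(A P) gives [[-3, -1, 2], [2, 3, 2], [-1, 1, -2]].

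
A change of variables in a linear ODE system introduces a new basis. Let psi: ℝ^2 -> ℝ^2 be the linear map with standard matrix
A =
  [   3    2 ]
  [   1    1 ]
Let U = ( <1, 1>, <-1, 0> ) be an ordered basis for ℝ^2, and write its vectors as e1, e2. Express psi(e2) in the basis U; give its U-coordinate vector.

<-1, 2>

Compute psi(e2) = A e2 = <-3, -1> in standard coordinates.
Then write this in U-coordinates: solve for y in y_1 e1 + y_2 e2 = <-3, -1>.
This gives y = <-1, 2>, which is column 2 of [psi]_U.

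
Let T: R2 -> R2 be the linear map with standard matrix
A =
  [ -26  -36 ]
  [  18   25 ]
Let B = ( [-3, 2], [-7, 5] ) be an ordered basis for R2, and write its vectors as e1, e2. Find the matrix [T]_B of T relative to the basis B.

The j-th column of [T]_B is [T(ej)]_B.
T(e1) = A e1 = [6, -4] = -2e1 + 0·e2, so column 1 is [-2, 0].
Repeating for e2 and assembling the columns gives [[-2, -3], [0, 1]].

[[-2, -3], [0, 1]]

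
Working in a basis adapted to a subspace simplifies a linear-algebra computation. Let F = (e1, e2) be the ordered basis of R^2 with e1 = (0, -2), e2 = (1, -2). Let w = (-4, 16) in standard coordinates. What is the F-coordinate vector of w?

[w]_F is the unique c with M c = w, where M has columns e1, e2.
System: 0c_1 + c_2 = -4, -2c_1 - 2c_2 = 16; solving gives c_1 = -4, c_2 = -4.
Check: -4e1 - 4e2 = (-4, 16).

(-4, -4)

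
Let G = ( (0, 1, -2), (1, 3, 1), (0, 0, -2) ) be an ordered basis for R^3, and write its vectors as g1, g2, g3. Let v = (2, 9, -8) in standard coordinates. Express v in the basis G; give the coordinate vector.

Write v = c_1 g1 + ... + c_3 g3 and solve for the c_i.
Gaussian elimination on [M | v] yields c = (3, 2, 2).
Check: 3g1 + 2g2 + 2g3 = (2, 9, -8).

(3, 2, 2)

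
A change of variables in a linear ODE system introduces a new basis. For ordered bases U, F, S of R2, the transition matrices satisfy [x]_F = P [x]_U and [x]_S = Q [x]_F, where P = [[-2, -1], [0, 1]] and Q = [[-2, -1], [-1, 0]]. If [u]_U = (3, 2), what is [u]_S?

Composing the changes, [u]_S = Q P [u]_U.
Q P = [[4, 1], [2, 1]]; applying this to (3, 2) gives (14, 8).

(14, 8)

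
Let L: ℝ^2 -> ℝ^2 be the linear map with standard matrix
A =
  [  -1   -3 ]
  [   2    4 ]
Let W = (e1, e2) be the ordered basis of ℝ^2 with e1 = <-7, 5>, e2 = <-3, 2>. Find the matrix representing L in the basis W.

The j-th column of [L]_W is [L(ej)]_W.
L(e1) = A e1 = <-8, 6> = 2e1 - 2e2, so column 1 is <2, -2>.
Repeating for e2 and assembling the columns gives [[2, 0], [-2, 1]].

[[2, 0], [-2, 1]]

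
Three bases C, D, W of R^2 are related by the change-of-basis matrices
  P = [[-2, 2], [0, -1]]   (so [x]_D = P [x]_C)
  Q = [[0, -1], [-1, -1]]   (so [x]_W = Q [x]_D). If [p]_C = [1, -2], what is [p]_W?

First [p]_D = P [p]_C = [-6, 2].
Then [p]_W = Q [p]_D = [-2, 4].

[-2, 4]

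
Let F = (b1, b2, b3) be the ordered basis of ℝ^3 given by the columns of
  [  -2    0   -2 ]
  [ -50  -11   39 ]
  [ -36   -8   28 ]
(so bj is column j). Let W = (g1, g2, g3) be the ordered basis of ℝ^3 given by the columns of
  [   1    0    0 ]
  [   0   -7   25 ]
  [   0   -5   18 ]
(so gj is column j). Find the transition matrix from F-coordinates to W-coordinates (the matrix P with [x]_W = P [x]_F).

Let M have columns bj and N have columns gj. Then for every x, N [x]_W = x = M [x]_F, so P = N^(-1) M.
Since det N = -1, N^(-1) has integer entries; multiplying gives P = [[-2, 0, -2], [0, -2, -2], [-2, -1, 1]].

[[-2, 0, -2], [0, -2, -2], [-2, -1, 1]]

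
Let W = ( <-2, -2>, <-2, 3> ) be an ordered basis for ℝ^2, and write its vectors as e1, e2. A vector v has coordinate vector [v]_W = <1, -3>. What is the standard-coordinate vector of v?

<4, -11>

The coordinates say v = e1 - 3e2; adding the scaled basis vectors gives <4, -11>.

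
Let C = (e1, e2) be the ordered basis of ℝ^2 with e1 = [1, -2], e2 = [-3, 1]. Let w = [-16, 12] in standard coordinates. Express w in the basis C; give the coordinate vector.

We seek scalars with c_1 e1 + c_2 e2 = w; equivalently solve M c = w where the columns of M are e1, e2.
System: c_1 - 3c_2 = -16, -2c_1 + c_2 = 12; solving gives c_1 = -4, c_2 = 4.
Check: -4e1 + 4e2 = [-16, 12].

[-4, 4]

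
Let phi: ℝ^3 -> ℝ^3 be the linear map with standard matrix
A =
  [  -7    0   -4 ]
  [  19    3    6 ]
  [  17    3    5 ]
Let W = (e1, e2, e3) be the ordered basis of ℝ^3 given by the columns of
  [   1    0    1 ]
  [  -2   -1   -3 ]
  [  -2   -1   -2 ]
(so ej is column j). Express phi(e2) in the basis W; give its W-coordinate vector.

Compute phi(e2) = A e2 = (4, -9, -8) in standard coordinates.
Then write this in W-coordinates: solve for y in y_1 e1 + ... + y_3 e3 = (4, -9, -8).
This gives y = (3, 0, 1), which is column 2 of [phi]_W.

(3, 0, 1)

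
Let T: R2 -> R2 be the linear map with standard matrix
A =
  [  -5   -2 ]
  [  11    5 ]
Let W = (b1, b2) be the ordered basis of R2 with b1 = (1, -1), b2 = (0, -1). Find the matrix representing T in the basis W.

With P the matrix whose columns are b1, b2, [T]_W = P^(-1) A P.
Column by column: T(b1) = A b1 = (-3, 6); its W-coordinates (-3, -3) give column 1.
Continuing for each basis vector yields [T]_W = [[-3, 2], [-3, 3]].

[[-3, 2], [-3, 3]]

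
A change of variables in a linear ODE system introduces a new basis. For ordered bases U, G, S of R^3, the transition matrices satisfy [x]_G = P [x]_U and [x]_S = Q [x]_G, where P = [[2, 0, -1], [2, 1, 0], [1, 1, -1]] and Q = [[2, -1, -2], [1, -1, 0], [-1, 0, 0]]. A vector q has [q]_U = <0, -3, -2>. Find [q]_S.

<9, 5, -2>

Composing the changes, [q]_S = Q P [q]_U.
Q P = [[0, -3, 0], [0, -1, -1], [-2, 0, 1]]; applying this to <0, -3, -2> gives <9, 5, -2>.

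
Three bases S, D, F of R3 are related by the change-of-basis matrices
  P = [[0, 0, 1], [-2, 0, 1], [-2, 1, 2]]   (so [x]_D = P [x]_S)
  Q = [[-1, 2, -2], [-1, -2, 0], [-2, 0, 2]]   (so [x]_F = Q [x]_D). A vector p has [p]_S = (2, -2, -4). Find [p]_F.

(16, 20, -20)

First [p]_D = P [p]_S = (-4, -8, -14).
Then [p]_F = Q [p]_D = (16, 20, -20).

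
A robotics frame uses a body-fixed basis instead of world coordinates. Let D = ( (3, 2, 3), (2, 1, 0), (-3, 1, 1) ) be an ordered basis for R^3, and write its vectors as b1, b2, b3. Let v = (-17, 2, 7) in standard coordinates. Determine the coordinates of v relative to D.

(1, -4, 4)

Write v = c_1 b1 + ... + c_3 b3 and solve for the c_i.
Gaussian elimination on [M | v] yields c = (1, -4, 4).
Check: b1 - 4b2 + 4b3 = (-17, 2, 7).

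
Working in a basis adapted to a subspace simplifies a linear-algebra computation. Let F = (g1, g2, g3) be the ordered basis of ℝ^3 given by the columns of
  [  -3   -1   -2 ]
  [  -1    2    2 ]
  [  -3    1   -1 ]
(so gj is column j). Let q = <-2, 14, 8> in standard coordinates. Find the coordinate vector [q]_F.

Write q = c_1 g1 + ... + c_3 g3 and solve for the c_i.
Solving this 3x3 system gives c = (-2, 4, 2).
Check: -2g1 + 4g2 + 2g3 = <-2, 14, 8>.

<-2, 4, 2>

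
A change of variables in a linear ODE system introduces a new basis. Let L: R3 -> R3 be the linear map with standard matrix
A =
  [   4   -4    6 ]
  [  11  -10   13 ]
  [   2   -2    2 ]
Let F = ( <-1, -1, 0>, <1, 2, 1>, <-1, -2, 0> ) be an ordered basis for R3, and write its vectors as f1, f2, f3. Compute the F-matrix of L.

[[-1, 0, 1], [0, 0, 2], [1, -2, -3]]

Let P have columns f1, ..., f3. Then [L]_F = P^(-1) A P.
Here det P = -1, so P^(-1) is integer; computing A P first and then P^(-1)(A P) gives [[-1, 0, 1], [0, 0, 2], [1, -2, -3]].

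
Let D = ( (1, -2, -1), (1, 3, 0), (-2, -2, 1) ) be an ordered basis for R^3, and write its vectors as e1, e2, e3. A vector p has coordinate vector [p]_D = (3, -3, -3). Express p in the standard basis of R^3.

p = M [p]_D, where M has columns e1, ..., e3.
Carrying out the matrix-vector product, p = (6, -9, -6).

(6, -9, -6)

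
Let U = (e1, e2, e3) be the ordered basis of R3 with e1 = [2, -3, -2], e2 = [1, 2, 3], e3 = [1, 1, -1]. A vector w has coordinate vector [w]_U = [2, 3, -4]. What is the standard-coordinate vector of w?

[3, -4, 9]

The coordinates say w = 2e1 + 3e2 - 4e3; adding the scaled basis vectors gives [3, -4, 9].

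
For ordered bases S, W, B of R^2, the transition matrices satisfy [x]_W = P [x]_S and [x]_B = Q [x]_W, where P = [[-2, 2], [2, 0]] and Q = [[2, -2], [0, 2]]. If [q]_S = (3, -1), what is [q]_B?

Composing the changes, [q]_B = Q P [q]_S.
Q P = [[-8, 4], [4, 0]]; applying this to (3, -1) gives (-28, 12).

(-28, 12)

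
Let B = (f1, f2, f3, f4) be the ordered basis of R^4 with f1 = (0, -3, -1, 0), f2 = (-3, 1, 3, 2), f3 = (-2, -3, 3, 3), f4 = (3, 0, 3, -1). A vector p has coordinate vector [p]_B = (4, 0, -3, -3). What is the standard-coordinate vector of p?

(-3, -3, -22, -6)

p = M [p]_B, where M has columns f1, ..., f4.
Carrying out the matrix-vector product, p = (-3, -3, -22, -6).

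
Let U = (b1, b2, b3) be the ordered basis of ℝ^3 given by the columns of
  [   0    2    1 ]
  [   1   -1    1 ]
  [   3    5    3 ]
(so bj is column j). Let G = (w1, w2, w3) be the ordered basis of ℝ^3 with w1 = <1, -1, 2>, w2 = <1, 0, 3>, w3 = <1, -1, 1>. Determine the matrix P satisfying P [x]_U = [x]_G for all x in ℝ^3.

[[1, 1, -2], [1, 1, 2], [-2, 0, 1]]

Column j of P is [bj]_G, since P maps U-coordinates to G-coordinates.
Expressing b1 in G: b1 = w1 + w2 - 2w3, so column 1 of P is <1, 1, -2>.
Doing the same for each bj gives P = [[1, 1, -2], [1, 1, 2], [-2, 0, 1]].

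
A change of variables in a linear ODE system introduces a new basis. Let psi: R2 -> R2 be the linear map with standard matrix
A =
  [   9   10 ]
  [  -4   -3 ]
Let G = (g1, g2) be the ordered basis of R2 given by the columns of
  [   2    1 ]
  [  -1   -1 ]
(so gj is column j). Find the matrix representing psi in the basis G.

[[3, -2], [2, 3]]

The j-th column of [psi]_G is [psi(gj)]_G.
psi(g1) = A g1 = (8, -5) = 3g1 + 2g2, so column 1 is (3, 2).
Repeating for g2 and assembling the columns gives [[3, -2], [2, 3]].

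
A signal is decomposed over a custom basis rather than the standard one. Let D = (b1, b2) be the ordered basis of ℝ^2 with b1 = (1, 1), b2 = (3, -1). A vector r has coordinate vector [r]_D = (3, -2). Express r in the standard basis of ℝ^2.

(-3, 5)

The coordinates say r = 3b1 - 2b2; adding the scaled basis vectors gives (-3, 5).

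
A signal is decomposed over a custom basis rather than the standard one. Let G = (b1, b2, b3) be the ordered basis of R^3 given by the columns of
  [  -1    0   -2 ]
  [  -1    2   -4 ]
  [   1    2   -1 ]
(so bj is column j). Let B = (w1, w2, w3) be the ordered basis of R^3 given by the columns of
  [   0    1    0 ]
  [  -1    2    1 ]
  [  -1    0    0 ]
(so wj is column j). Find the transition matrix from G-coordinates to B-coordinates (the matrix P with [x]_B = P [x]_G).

Let M have columns bj and N have columns wj. Then for every x, N [x]_B = x = M [x]_G, so P = N^(-1) M.
Since det N = -1, N^(-1) has integer entries; multiplying gives P = [[-1, -2, 1], [-1, 0, -2], [0, 0, 1]].

[[-1, -2, 1], [-1, 0, -2], [0, 0, 1]]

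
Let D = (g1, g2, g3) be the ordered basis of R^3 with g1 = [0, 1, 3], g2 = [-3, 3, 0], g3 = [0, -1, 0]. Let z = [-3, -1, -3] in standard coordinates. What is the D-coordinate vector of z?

[-1, 1, 3]

We seek scalars with c_1 g1 + ... + c_3 g3 = z; equivalently solve M c = z where the columns of M are g1, ..., g3.
Solving this 3x3 system gives c = (-1, 1, 3).
Check: -g1 + g2 + 3g3 = [-3, -1, -3].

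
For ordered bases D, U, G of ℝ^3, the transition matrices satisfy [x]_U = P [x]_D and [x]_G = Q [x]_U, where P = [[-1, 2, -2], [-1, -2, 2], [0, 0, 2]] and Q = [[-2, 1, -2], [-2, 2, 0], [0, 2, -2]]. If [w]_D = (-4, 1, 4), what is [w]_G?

First [w]_U = P [w]_D = (-2, 10, 8).
Then [w]_G = Q [w]_U = (-2, 24, 4).

(-2, 24, 4)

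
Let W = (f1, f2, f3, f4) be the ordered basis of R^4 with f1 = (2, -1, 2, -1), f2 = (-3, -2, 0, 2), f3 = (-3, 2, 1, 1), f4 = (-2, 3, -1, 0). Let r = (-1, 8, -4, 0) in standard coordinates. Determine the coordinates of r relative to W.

[r]_W is the unique c with M c = r, where M has columns f1, ..., f4.
Row-reducing the augmented matrix [M | r] gives c = (-4, -3, 2, -2).
Check: -4f1 - 3f2 + 2f3 - 2f4 = (-1, 8, -4, 0).

(-4, -3, 2, -2)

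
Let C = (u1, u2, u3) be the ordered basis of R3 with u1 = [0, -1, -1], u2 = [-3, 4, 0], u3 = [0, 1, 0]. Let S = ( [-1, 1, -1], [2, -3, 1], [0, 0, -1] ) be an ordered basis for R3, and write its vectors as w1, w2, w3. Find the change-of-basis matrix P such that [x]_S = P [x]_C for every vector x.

Take x = uj: its C-coordinates are the j-th standard unit vector, so P e_j — column j of P — equals [uj]_S.
u1 = 2w1 + w2 + 0·w3, giving column 1 = [2, 1, 0]; repeating for each j gives P = [[2, 1, -2], [1, -1, -1], [0, -2, 1]].

[[2, 1, -2], [1, -1, -1], [0, -2, 1]]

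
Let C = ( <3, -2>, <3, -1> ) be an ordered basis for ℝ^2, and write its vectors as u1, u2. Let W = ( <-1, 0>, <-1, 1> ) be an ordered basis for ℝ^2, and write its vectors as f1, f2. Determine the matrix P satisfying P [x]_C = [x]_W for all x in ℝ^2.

Let M have columns uj and N have columns fj. Then for every x, N [x]_W = x = M [x]_C, so P = N^(-1) M.
Since det N = -1, N^(-1) has integer entries; multiplying gives P = [[-1, -2], [-2, -1]].

[[-1, -2], [-2, -1]]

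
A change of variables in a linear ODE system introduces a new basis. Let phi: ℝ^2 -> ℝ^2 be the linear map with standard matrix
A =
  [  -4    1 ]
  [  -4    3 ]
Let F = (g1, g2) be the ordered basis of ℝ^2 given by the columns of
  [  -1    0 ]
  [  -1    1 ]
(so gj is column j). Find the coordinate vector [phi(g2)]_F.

Compute phi(g2) = A g2 = [1, 3] in standard coordinates.
Then write this in F-coordinates: solve for y in y_1 g1 + y_2 g2 = [1, 3].
This gives y = [-1, 2], which is column 2 of [phi]_F.

[-1, 2]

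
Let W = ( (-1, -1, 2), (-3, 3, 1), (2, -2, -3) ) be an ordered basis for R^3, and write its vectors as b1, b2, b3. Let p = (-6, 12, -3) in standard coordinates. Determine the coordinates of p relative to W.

We seek scalars with c_1 b1 + ... + c_3 b3 = p; equivalently solve M c = p where the columns of M are b1, ..., b3.
Solving this 3x3 system gives c = (-3, 3, 0).
Check: -3b1 + 3b2 + 0·b3 = (-6, 12, -3).

(-3, 3, 0)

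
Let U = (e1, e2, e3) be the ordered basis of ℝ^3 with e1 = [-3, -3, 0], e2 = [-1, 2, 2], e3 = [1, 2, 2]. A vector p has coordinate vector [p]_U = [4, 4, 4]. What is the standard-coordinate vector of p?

[-12, 4, 16]

The coordinates say p = 4e1 + 4e2 + 4e3; adding the scaled basis vectors gives [-12, 4, 16].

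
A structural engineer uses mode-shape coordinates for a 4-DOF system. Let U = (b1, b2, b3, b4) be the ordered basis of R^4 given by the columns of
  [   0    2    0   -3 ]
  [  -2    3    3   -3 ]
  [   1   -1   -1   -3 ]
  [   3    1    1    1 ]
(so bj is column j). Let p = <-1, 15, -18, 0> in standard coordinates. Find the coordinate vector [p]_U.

We seek scalars with c_1 b1 + ... + c_4 b4 = p; equivalently solve M c = p where the columns of M are b1, ..., b4.
Gaussian elimination on [M | p] yields c = (-3, 4, 2, 3).
Check: -3b1 + 4b2 + 2b3 + 3b4 = <-1, 15, -18, 0>.

<-3, 4, 2, 3>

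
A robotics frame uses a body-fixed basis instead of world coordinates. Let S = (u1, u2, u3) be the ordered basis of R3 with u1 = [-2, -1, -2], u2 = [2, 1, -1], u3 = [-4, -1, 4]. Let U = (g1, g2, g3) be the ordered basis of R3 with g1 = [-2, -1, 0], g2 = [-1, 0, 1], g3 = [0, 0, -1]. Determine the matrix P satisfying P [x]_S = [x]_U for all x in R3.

[[1, -1, 1], [0, 0, 2], [2, 1, -2]]

Let M have columns uj and N have columns gj. Then for every x, N [x]_U = x = M [x]_S, so P = N^(-1) M.
Since det N = 1, N^(-1) has integer entries; multiplying gives P = [[1, -1, 1], [0, 0, 2], [2, 1, -2]].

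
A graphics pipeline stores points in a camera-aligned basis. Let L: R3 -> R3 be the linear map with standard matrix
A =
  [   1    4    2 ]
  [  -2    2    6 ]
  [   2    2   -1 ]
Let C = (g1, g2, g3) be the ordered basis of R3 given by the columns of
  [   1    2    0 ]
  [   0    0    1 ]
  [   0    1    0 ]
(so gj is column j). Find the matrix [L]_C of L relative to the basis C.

With P the matrix whose columns are g1, ..., g3, [L]_C = P^(-1) A P.
Column by column: L(g1) = A g1 = (1, -2, 2); its C-coordinates (-3, 2, -2) give column 1.
Continuing for each basis vector yields [L]_C = [[-3, -2, 0], [2, 3, 2], [-2, 2, 2]].

[[-3, -2, 0], [2, 3, 2], [-2, 2, 2]]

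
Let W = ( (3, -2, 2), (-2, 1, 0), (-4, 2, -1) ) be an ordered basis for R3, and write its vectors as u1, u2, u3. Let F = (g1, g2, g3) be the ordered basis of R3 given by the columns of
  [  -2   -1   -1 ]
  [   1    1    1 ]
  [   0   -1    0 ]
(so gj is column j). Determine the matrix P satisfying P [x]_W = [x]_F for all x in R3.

[[-1, 1, 2], [-2, 0, 1], [1, 0, -1]]

Let M have columns uj and N have columns gj. Then for every x, N [x]_F = x = M [x]_W, so P = N^(-1) M.
Since det N = -1, N^(-1) has integer entries; multiplying gives P = [[-1, 1, 2], [-2, 0, 1], [1, 0, -1]].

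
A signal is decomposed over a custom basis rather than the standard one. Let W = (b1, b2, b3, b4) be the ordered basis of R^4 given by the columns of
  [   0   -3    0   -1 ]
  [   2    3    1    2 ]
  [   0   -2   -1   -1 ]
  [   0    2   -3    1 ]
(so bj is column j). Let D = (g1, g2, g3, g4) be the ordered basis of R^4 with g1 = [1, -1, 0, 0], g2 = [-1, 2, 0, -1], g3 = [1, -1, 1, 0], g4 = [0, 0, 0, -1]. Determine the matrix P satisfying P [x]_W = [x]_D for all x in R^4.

[[2, -1, 2, 1], [2, 0, 1, 1], [0, -2, -1, -1], [-2, -2, 2, -2]]

Column j of P is [bj]_D, since P maps W-coordinates to D-coordinates.
Expressing b1 in D: b1 = 2g1 + 2g2 + 0·g3 - 2g4, so column 1 of P is [2, 2, 0, -2].
Doing the same for each bj gives P = [[2, -1, 2, 1], [2, 0, 1, 1], [0, -2, -1, -1], [-2, -2, 2, -2]].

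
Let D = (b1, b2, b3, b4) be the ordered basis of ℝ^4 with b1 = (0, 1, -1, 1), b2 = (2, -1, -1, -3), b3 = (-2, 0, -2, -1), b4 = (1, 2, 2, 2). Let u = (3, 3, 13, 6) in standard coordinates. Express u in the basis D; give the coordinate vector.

(-4, -1, -1, 3)

Write u = c_1 b1 + ... + c_4 b4 and solve for the c_i.
Solving this 4x4 system gives c = (-4, -1, -1, 3).
Check: -4b1 - b2 - b3 + 3b4 = (3, 3, 13, 6).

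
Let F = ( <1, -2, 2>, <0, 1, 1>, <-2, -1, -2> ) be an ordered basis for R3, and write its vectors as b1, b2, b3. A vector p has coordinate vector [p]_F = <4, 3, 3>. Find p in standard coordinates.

<-2, -8, 5>

The coordinates say p = 4b1 + 3b2 + 3b3; adding the scaled basis vectors gives <-2, -8, 5>.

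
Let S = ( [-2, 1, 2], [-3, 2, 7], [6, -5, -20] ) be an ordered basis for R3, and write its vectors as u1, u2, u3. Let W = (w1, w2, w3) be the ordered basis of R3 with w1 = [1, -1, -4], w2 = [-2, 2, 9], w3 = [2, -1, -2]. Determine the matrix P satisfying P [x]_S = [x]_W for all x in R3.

[[0, 1, 0], [0, 1, -2], [-1, -1, 1]]

Column j of P is [uj]_W, since P maps S-coordinates to W-coordinates.
Expressing u1 in W: u1 = 0·w1 + 0·w2 - w3, so column 1 of P is [0, 0, -1].
Doing the same for each uj gives P = [[0, 1, 0], [0, 1, -2], [-1, -1, 1]].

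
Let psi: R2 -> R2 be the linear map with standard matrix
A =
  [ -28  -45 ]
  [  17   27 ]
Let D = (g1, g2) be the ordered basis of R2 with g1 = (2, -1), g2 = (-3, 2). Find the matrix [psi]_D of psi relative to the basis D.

Let P have columns g1, g2. Then [psi]_D = P^(-1) A P.
Here det P = 1, so P^(-1) is integer; computing A P first and then P^(-1)(A P) gives [[-1, -3], [3, 0]].

[[-1, -3], [3, 0]]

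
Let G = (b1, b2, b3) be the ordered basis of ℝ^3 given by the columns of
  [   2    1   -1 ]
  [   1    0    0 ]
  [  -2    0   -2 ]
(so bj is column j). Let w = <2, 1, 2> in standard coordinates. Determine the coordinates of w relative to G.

<1, -2, -2>

Write w = c_1 b1 + ... + c_3 b3 and solve for the c_i.
Solving this 3x3 system gives c = (1, -2, -2).
Check: b1 - 2b2 - 2b3 = <2, 1, 2>.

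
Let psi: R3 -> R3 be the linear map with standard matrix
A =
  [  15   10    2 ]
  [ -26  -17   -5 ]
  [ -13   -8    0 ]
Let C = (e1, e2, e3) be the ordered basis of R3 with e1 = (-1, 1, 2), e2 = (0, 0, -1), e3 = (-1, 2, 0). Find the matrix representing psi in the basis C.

[[3, -1, -2], [1, -2, -1], [-2, 3, -3]]

With P the matrix whose columns are e1, ..., e3, [psi]_C = P^(-1) A P.
Column by column: psi(e1) = A e1 = (-1, -1, 5); its C-coordinates (3, 1, -2) give column 1.
Continuing for each basis vector yields [psi]_C = [[3, -1, -2], [1, -2, -1], [-2, 3, -3]].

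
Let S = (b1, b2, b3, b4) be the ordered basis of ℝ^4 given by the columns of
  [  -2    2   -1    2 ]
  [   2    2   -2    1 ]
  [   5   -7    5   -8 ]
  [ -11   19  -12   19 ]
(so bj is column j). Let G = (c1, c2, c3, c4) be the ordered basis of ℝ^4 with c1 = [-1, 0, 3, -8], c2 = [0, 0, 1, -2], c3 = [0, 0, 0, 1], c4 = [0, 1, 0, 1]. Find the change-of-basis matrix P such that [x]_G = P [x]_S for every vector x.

Take x = bj: its S-coordinates are the j-th standard unit vector, so P e_j — column j of P — equals [bj]_G.
b1 = 2c1 - c2 + c3 + 2c4, giving column 1 = [2, -1, 1, 2]; repeating for each j gives P = [[2, -2, 1, -2], [-1, -1, 2, -2], [1, -1, 2, -2], [2, 2, -2, 1]].

[[2, -2, 1, -2], [-1, -1, 2, -2], [1, -1, 2, -2], [2, 2, -2, 1]]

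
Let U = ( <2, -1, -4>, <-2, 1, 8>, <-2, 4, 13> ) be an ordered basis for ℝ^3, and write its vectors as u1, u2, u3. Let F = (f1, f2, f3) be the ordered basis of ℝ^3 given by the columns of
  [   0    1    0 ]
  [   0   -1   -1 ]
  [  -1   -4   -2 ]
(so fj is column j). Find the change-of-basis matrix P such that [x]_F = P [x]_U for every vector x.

[[-2, -2, -1], [2, -2, -2], [-1, 1, -2]]

Let M have columns uj and N have columns fj. Then for every x, N [x]_F = x = M [x]_U, so P = N^(-1) M.
Since det N = 1, N^(-1) has integer entries; multiplying gives P = [[-2, -2, -1], [2, -2, -2], [-1, 1, -2]].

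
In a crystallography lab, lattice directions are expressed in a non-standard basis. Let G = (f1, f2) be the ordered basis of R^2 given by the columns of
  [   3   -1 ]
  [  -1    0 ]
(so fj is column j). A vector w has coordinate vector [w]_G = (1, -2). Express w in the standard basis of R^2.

w = M [w]_G, where M has columns f1, f2.
Carrying out the matrix-vector product, w = (5, -1).

(5, -1)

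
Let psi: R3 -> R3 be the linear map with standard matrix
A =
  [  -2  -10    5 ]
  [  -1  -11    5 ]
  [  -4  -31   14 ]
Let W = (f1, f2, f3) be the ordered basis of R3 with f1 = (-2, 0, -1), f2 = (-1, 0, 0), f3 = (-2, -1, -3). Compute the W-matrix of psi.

The j-th column of [psi]_W is [psi(fj)]_W.
psi(f1) = A f1 = (-1, -3, -6) = -3f1 + f2 + 3f3, so column 1 is (-3, 1, 3).
Repeating for f2, f3 and assembling the columns gives [[-3, -1, -3], [1, 2, 3], [3, -1, 2]].

[[-3, -1, -3], [1, 2, 3], [3, -1, 2]]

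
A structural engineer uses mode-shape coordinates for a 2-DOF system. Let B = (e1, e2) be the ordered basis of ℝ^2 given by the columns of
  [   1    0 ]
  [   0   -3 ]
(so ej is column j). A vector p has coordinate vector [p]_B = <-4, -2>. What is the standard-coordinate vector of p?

By definition p = -4e1 - 2e2.
Summing componentwise gives <-4, 6>.

<-4, 6>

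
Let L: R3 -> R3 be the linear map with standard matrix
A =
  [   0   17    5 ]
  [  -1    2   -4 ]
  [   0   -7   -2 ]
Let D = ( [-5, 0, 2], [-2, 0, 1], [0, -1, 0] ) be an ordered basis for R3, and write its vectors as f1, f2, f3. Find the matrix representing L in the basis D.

The j-th column of [L]_D is [L(fj)]_D.
L(f1) = A f1 = [10, -3, -4] = -2f1 + 0·f2 + 3f3, so column 1 is [-2, 0, 3].
Repeating for f2, f3 and assembling the columns gives [[-2, -1, 3], [0, 0, 1], [3, 2, 2]].

[[-2, -1, 3], [0, 0, 1], [3, 2, 2]]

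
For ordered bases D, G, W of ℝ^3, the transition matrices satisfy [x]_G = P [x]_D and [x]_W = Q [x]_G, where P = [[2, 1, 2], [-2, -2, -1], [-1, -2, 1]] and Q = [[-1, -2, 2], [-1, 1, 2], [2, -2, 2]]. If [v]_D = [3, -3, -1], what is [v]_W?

[1, 4, 4]

Composing the changes, [v]_W = Q P [v]_D.
Q P = [[0, -1, 2], [-6, -7, -1], [6, 2, 8]]; applying this to [3, -3, -1] gives [1, 4, 4].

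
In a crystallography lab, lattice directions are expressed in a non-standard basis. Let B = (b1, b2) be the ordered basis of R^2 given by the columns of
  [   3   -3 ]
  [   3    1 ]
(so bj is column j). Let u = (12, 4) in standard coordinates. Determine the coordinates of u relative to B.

We seek scalars with c_1 b1 + c_2 b2 = u; equivalently solve M c = u where the columns of M are b1, b2.
System: 3c_1 - 3c_2 = 12, 3c_1 + c_2 = 4; solving gives c_1 = 2, c_2 = -2.
Check: 2b1 - 2b2 = (12, 4).

(2, -2)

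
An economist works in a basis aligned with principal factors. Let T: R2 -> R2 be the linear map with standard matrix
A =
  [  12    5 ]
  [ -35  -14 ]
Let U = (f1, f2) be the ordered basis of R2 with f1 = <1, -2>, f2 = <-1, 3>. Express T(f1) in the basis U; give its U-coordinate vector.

Compute T(f1) = A f1 = <2, -7> in standard coordinates.
Then write this in U-coordinates: solve for y in y_1 f1 + y_2 f2 = <2, -7>.
This gives y = <-1, -3>, which is column 1 of [T]_U.

<-1, -3>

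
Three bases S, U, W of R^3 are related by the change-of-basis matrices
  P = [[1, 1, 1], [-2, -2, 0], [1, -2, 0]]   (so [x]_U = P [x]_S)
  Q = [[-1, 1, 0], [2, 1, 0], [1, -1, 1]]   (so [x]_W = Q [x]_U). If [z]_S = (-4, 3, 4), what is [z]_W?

Composing the changes, [z]_W = Q P [z]_S.
Q P = [[-3, -3, -1], [0, 0, 2], [4, 1, 1]]; applying this to (-4, 3, 4) gives (-1, 8, -9).

(-1, 8, -9)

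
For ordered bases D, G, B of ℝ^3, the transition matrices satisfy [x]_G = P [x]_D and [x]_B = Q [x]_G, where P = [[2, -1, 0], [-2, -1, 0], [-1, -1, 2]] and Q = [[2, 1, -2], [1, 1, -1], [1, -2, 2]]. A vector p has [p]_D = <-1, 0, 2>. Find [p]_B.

<-12, -5, 4>

Apply P to get G-coordinates <-2, 2, 5>, then Q to get B-coordinates.
The result is [p]_B = <-12, -5, 4>.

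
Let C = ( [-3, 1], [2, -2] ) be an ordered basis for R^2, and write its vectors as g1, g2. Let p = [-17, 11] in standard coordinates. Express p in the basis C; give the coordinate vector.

[3, -4]

We seek scalars with c_1 g1 + c_2 g2 = p; equivalently solve M c = p where the columns of M are g1, g2.
System: -3c_1 + 2c_2 = -17, c_1 - 2c_2 = 11; solving gives c_1 = 3, c_2 = -4.
Check: 3g1 - 4g2 = [-17, 11].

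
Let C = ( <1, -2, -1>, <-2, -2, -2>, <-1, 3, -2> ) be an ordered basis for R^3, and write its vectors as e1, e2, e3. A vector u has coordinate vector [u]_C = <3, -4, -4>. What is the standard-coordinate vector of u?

<15, -10, 13>

By definition u = 3e1 - 4e2 - 4e3.
Summing componentwise gives <15, -10, 13>.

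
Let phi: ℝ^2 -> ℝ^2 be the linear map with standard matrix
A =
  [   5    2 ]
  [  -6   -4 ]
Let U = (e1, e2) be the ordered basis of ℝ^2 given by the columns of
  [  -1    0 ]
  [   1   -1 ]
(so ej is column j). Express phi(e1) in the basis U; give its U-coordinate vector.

[3, 1]

Compute phi(e1) = A e1 = [-3, 2] in standard coordinates.
Then write this in U-coordinates: solve for y in y_1 e1 + y_2 e2 = [-3, 2].
This gives y = [3, 1], which is column 1 of [phi]_U.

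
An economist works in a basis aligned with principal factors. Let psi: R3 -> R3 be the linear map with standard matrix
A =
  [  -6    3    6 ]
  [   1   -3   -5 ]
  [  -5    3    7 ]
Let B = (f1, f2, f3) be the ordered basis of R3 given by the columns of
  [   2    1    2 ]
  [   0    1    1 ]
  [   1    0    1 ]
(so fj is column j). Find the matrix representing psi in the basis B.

The j-th column of [psi]_B is [psi(fj)]_B.
psi(f1) = A f1 = <-6, -3, -3> = 0·f1 + 0·f2 - 3f3, so column 1 is <0, 0, -3>.
Repeating for f2, f3 and assembling the columns gives [[0, 1, 3], [0, 1, -3], [-3, -3, -3]].

[[0, 1, 3], [0, 1, -3], [-3, -3, -3]]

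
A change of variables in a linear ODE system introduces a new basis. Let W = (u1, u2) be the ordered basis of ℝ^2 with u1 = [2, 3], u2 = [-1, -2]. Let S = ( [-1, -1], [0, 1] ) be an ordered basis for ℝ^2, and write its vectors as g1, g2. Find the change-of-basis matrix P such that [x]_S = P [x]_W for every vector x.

[[-2, 1], [1, -1]]

Column j of P is [uj]_S, since P maps W-coordinates to S-coordinates.
Expressing u1 in S: u1 = -2g1 + g2, so column 1 of P is [-2, 1].
Doing the same for each uj gives P = [[-2, 1], [1, -1]].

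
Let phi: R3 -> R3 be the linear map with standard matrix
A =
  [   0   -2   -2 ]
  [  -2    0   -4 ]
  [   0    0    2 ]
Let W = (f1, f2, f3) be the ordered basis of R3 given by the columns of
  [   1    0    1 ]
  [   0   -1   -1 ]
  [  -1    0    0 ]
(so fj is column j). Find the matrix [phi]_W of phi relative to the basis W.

Let P have columns f1, ..., f3. Then [phi]_W = P^(-1) A P.
Here det P = -1, so P^(-1) is integer; computing A P first and then P^(-1)(A P) gives [[2, 0, 0], [-2, -2, 0], [0, 2, 2]].

[[2, 0, 0], [-2, -2, 0], [0, 2, 2]]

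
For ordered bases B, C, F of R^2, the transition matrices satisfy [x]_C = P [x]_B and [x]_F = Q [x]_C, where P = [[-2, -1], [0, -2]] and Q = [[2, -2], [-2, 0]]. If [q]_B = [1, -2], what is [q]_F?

[-8, 0]

Composing the changes, [q]_F = Q P [q]_B.
Q P = [[-4, 2], [4, 2]]; applying this to [1, -2] gives [-8, 0].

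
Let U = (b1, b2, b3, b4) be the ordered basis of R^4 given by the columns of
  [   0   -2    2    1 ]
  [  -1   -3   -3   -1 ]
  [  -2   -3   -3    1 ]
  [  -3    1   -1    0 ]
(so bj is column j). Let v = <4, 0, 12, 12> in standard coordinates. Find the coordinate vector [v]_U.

Write v = c_1 b1 + ... + c_4 b4 and solve for the c_i.
Gaussian elimination on [M | v] yields c = (-4, 0, 0, 4).
Check: -4b1 + 0·b2 + 0·b3 + 4b4 = <4, 0, 12, 12>.

<-4, 0, 0, 4>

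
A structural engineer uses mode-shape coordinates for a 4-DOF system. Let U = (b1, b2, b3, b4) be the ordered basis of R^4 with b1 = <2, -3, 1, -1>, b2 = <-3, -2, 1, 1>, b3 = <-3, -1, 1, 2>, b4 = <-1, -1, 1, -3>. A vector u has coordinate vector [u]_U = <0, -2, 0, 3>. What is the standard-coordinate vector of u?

<3, 1, 1, -11>

u = M [u]_U, where M has columns b1, ..., b4.
Carrying out the matrix-vector product, u = <3, 1, 1, -11>.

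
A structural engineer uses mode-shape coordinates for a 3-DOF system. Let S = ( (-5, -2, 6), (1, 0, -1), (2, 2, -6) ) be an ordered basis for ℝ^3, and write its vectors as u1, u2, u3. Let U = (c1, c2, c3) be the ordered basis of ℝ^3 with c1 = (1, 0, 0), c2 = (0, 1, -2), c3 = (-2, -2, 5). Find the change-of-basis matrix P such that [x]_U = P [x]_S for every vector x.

[[-1, -1, -2], [2, -2, -2], [2, -1, -2]]

Take x = uj: its S-coordinates are the j-th standard unit vector, so P e_j — column j of P — equals [uj]_U.
u1 = -c1 + 2c2 + 2c3, giving column 1 = (-1, 2, 2); repeating for each j gives P = [[-1, -1, -2], [2, -2, -2], [2, -1, -2]].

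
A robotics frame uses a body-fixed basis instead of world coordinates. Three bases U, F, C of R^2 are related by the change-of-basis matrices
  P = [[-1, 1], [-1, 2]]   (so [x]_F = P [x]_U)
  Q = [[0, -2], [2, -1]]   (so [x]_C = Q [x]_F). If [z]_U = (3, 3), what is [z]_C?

(-6, -3)

Composing the changes, [z]_C = Q P [z]_U.
Q P = [[2, -4], [-1, 0]]; applying this to (3, 3) gives (-6, -3).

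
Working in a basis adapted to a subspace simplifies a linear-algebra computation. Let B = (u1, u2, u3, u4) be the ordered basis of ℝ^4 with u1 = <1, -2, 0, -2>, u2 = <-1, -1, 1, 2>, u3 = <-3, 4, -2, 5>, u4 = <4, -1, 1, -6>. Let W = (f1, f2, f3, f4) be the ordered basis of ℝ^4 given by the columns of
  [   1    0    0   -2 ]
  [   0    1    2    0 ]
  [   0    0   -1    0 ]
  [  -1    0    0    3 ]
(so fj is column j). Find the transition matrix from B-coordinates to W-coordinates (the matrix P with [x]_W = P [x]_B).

[[-1, 1, 1, 0], [-2, 1, 0, 1], [0, -1, 2, -1], [-1, 1, 2, -2]]

Column j of P is [uj]_W, since P maps B-coordinates to W-coordinates.
Expressing u1 in W: u1 = -f1 - 2f2 + 0·f3 - f4, so column 1 of P is <-1, -2, 0, -1>.
Doing the same for each uj gives P = [[-1, 1, 1, 0], [-2, 1, 0, 1], [0, -1, 2, -1], [-1, 1, 2, -2]].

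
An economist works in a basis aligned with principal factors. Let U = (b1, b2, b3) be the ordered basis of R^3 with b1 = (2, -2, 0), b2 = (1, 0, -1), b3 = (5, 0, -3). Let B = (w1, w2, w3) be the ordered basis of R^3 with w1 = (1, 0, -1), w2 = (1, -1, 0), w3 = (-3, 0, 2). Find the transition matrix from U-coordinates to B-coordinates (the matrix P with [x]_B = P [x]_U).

Column j of P is [bj]_B, since P maps U-coordinates to B-coordinates.
Expressing b1 in B: b1 = 0·w1 + 2w2 + 0·w3, so column 1 of P is (0, 2, 0).
Doing the same for each bj gives P = [[0, 1, -1], [2, 0, 0], [0, 0, -2]].

[[0, 1, -1], [2, 0, 0], [0, 0, -2]]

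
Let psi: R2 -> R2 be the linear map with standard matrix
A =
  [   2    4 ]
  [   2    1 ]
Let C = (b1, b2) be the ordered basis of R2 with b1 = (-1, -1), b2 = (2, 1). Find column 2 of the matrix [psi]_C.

Column 2 of [psi]_C is the C-coordinate vector of psi(b2).
In standard coordinates psi(b2) = A b2 = (8, 5).
Converting to C: (8, 5) = -2b1 + 3b2, so the coordinate vector is (-2, 3).

(-2, 3)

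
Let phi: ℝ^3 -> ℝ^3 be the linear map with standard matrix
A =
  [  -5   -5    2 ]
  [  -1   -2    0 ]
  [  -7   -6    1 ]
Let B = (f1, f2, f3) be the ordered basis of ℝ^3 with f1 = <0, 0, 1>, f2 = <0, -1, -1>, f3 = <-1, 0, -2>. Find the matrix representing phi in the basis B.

[[-3, -3, 2], [0, -2, -1], [-2, -3, -1]]

The j-th column of [phi]_B is [phi(fj)]_B.
phi(f1) = A f1 = <2, 0, 1> = -3f1 + 0·f2 - 2f3, so column 1 is <-3, 0, -2>.
Repeating for f2, f3 and assembling the columns gives [[-3, -3, 2], [0, -2, -1], [-2, -3, -1]].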